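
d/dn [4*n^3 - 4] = 12*n^2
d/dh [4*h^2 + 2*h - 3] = 8*h + 2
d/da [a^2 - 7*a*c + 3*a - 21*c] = 2*a - 7*c + 3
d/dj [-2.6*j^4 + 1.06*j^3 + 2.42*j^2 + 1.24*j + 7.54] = -10.4*j^3 + 3.18*j^2 + 4.84*j + 1.24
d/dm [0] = 0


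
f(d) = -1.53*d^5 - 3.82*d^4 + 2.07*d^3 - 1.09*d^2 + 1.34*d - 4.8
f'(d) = -7.65*d^4 - 15.28*d^3 + 6.21*d^2 - 2.18*d + 1.34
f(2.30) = -187.67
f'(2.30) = -370.81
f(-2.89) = -25.77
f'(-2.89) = -105.32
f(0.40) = -4.42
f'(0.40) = 0.29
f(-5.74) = 4946.81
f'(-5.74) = -5196.21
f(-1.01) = -11.77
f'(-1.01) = 17.66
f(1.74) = -54.28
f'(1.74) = -134.27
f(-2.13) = -44.15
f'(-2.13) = 24.35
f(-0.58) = -6.68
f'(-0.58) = 6.81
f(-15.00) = 961199.85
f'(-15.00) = -334279.96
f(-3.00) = -12.15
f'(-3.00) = -143.32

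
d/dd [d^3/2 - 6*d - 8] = 3*d^2/2 - 6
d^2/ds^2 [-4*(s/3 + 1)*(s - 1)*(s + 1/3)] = -8*s - 56/9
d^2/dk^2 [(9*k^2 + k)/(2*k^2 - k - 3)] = 4*(11*k^3 + 81*k^2 + 9*k + 39)/(8*k^6 - 12*k^5 - 30*k^4 + 35*k^3 + 45*k^2 - 27*k - 27)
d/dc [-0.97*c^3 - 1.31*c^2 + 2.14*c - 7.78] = -2.91*c^2 - 2.62*c + 2.14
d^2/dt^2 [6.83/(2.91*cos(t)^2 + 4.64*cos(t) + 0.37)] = (-231.348492*(1 - cos(t)^2)^2 - 276.664176*cos(t)^3 - 233.30597*cos(t)^2 + 565.054096*cos(t) + 510.735106)/(2.91*cos(t)^2 + 4.64*cos(t) + 0.37)^3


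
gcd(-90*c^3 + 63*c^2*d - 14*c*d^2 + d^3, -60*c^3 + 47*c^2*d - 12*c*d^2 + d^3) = 15*c^2 - 8*c*d + d^2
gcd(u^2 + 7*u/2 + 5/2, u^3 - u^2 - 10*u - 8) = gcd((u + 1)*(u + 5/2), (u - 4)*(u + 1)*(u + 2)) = u + 1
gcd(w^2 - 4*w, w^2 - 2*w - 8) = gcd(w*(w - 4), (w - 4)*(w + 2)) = w - 4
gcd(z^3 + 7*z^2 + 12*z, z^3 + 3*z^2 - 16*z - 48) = z^2 + 7*z + 12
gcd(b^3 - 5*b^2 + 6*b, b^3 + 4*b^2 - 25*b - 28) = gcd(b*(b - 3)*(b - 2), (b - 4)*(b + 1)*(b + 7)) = 1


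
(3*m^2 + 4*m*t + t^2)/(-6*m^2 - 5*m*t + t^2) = (3*m + t)/(-6*m + t)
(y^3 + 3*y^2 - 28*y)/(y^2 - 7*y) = (y^2 + 3*y - 28)/(y - 7)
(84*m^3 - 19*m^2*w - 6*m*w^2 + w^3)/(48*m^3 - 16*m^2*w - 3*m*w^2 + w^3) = (-7*m + w)/(-4*m + w)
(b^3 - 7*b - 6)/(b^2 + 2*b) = b - 2 - 3/b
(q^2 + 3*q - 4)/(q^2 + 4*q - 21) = (q^2 + 3*q - 4)/(q^2 + 4*q - 21)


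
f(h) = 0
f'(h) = 0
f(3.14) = 0.00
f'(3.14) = 0.00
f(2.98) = 0.00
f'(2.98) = 0.00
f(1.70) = 0.00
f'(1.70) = 0.00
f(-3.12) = 0.00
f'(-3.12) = 0.00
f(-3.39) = 0.00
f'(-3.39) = 0.00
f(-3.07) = 0.00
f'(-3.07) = 0.00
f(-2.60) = 0.00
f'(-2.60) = 0.00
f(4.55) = 0.00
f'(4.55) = 0.00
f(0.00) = 0.00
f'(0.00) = 0.00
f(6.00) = 0.00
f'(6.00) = 0.00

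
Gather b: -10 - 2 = -12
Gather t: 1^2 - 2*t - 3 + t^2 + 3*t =t^2 + t - 2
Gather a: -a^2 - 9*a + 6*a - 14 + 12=-a^2 - 3*a - 2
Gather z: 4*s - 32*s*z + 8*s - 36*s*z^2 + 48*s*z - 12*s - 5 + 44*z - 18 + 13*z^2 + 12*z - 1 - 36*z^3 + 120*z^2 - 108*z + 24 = -36*z^3 + z^2*(133 - 36*s) + z*(16*s - 52)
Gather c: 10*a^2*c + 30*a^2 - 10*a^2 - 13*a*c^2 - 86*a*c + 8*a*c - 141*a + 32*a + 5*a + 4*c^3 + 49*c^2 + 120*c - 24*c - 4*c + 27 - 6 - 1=20*a^2 - 104*a + 4*c^3 + c^2*(49 - 13*a) + c*(10*a^2 - 78*a + 92) + 20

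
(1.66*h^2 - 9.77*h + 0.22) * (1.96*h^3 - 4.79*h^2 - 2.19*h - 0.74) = 3.2536*h^5 - 27.1006*h^4 + 43.5941*h^3 + 19.1141*h^2 + 6.748*h - 0.1628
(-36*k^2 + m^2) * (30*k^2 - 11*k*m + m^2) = -1080*k^4 + 396*k^3*m - 6*k^2*m^2 - 11*k*m^3 + m^4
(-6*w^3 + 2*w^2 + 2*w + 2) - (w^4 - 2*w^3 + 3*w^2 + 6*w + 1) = -w^4 - 4*w^3 - w^2 - 4*w + 1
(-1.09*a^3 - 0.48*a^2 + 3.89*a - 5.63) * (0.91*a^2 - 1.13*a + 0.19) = -0.9919*a^5 + 0.7949*a^4 + 3.8752*a^3 - 9.6102*a^2 + 7.101*a - 1.0697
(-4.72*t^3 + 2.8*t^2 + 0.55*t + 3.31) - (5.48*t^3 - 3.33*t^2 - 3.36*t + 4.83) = -10.2*t^3 + 6.13*t^2 + 3.91*t - 1.52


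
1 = 1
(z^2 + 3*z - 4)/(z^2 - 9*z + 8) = (z + 4)/(z - 8)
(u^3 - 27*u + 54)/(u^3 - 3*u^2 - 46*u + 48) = (u^2 - 6*u + 9)/(u^2 - 9*u + 8)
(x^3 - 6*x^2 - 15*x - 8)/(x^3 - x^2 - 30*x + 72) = (x^3 - 6*x^2 - 15*x - 8)/(x^3 - x^2 - 30*x + 72)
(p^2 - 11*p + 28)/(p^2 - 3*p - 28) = (p - 4)/(p + 4)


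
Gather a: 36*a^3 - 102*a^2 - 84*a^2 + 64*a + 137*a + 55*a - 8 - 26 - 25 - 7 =36*a^3 - 186*a^2 + 256*a - 66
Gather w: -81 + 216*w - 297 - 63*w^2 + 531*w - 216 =-63*w^2 + 747*w - 594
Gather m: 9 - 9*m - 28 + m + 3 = -8*m - 16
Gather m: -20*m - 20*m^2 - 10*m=-20*m^2 - 30*m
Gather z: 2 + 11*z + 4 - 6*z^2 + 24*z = -6*z^2 + 35*z + 6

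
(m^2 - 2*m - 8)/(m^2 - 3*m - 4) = (m + 2)/(m + 1)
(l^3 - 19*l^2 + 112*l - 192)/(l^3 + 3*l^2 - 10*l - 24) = (l^2 - 16*l + 64)/(l^2 + 6*l + 8)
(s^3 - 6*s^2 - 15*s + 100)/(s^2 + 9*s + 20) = (s^2 - 10*s + 25)/(s + 5)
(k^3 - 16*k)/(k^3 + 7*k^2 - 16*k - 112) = k/(k + 7)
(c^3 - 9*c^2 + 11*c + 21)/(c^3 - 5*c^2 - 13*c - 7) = (c - 3)/(c + 1)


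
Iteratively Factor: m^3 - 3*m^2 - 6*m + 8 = (m - 1)*(m^2 - 2*m - 8) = (m - 1)*(m + 2)*(m - 4)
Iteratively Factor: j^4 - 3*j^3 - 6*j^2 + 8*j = (j - 1)*(j^3 - 2*j^2 - 8*j) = (j - 1)*(j + 2)*(j^2 - 4*j) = j*(j - 1)*(j + 2)*(j - 4)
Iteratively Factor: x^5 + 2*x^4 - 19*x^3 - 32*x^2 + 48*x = (x)*(x^4 + 2*x^3 - 19*x^2 - 32*x + 48) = x*(x - 1)*(x^3 + 3*x^2 - 16*x - 48) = x*(x - 1)*(x + 4)*(x^2 - x - 12) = x*(x - 1)*(x + 3)*(x + 4)*(x - 4)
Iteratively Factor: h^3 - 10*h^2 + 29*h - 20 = (h - 5)*(h^2 - 5*h + 4) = (h - 5)*(h - 4)*(h - 1)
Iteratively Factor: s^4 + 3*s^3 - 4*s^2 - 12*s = (s - 2)*(s^3 + 5*s^2 + 6*s) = (s - 2)*(s + 3)*(s^2 + 2*s) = (s - 2)*(s + 2)*(s + 3)*(s)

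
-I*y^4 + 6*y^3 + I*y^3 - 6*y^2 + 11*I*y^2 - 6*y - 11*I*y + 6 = (y + I)*(y + 2*I)*(y + 3*I)*(-I*y + I)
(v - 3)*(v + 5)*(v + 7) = v^3 + 9*v^2 - v - 105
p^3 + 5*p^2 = p^2*(p + 5)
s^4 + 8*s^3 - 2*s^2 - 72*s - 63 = (s - 3)*(s + 1)*(s + 3)*(s + 7)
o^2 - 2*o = o*(o - 2)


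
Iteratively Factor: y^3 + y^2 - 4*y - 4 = (y + 2)*(y^2 - y - 2) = (y + 1)*(y + 2)*(y - 2)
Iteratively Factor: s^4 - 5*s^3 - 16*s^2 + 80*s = (s)*(s^3 - 5*s^2 - 16*s + 80) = s*(s - 5)*(s^2 - 16) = s*(s - 5)*(s + 4)*(s - 4)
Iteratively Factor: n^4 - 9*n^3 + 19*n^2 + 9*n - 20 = (n + 1)*(n^3 - 10*n^2 + 29*n - 20) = (n - 1)*(n + 1)*(n^2 - 9*n + 20) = (n - 4)*(n - 1)*(n + 1)*(n - 5)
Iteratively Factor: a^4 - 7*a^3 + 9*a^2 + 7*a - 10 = (a - 5)*(a^3 - 2*a^2 - a + 2) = (a - 5)*(a - 1)*(a^2 - a - 2) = (a - 5)*(a - 2)*(a - 1)*(a + 1)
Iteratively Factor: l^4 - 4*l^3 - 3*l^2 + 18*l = (l - 3)*(l^3 - l^2 - 6*l) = (l - 3)^2*(l^2 + 2*l) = (l - 3)^2*(l + 2)*(l)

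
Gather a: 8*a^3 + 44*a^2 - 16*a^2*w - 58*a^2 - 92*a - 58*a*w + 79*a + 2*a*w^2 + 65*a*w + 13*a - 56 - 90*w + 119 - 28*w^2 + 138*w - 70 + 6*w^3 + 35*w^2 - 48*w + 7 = 8*a^3 + a^2*(-16*w - 14) + a*(2*w^2 + 7*w) + 6*w^3 + 7*w^2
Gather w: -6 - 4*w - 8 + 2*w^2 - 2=2*w^2 - 4*w - 16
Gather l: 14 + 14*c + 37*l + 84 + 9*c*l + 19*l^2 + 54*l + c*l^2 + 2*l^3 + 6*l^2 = 14*c + 2*l^3 + l^2*(c + 25) + l*(9*c + 91) + 98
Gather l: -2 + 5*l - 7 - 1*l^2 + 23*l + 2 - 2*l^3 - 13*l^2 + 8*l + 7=-2*l^3 - 14*l^2 + 36*l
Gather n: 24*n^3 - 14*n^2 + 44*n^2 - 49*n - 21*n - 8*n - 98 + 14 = 24*n^3 + 30*n^2 - 78*n - 84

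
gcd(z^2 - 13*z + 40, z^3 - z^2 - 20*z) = z - 5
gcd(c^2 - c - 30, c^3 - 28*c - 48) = c - 6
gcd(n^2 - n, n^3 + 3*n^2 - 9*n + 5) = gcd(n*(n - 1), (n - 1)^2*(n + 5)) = n - 1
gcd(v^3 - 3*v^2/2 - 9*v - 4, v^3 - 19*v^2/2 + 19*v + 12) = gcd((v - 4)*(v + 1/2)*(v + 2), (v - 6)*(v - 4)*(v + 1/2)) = v^2 - 7*v/2 - 2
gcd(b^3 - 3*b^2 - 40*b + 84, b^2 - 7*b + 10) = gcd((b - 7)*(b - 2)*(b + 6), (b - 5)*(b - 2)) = b - 2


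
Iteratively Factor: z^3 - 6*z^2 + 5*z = (z - 1)*(z^2 - 5*z) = (z - 5)*(z - 1)*(z)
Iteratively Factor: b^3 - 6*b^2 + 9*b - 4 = (b - 4)*(b^2 - 2*b + 1) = (b - 4)*(b - 1)*(b - 1)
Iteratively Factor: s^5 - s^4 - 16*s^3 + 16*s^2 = (s - 1)*(s^4 - 16*s^2) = s*(s - 1)*(s^3 - 16*s) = s*(s - 4)*(s - 1)*(s^2 + 4*s) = s^2*(s - 4)*(s - 1)*(s + 4)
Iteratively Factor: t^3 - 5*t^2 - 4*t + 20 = (t - 5)*(t^2 - 4) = (t - 5)*(t - 2)*(t + 2)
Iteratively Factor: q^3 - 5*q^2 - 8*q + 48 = (q - 4)*(q^2 - q - 12) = (q - 4)*(q + 3)*(q - 4)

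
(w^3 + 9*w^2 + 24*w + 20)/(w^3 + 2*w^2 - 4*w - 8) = (w + 5)/(w - 2)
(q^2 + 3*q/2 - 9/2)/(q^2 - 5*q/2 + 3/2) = (q + 3)/(q - 1)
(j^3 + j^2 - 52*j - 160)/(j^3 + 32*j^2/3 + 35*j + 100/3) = 3*(j - 8)/(3*j + 5)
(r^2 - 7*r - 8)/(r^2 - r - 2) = (r - 8)/(r - 2)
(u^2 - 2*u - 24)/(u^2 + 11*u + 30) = (u^2 - 2*u - 24)/(u^2 + 11*u + 30)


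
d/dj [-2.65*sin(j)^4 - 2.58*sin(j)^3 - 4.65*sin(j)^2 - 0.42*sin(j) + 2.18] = (-17.25*sin(j) + 2.65*sin(3*j) + 3.87*cos(2*j) - 4.29)*cos(j)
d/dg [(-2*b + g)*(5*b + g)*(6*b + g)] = 8*b^2 + 18*b*g + 3*g^2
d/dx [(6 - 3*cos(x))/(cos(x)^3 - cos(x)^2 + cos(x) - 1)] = 3*(-11*cos(x) + 7*cos(2*x) - cos(3*x) + 9)*sin(x)/(2*(sin(x)^2 - 2)^2*(cos(x) - 1)^2)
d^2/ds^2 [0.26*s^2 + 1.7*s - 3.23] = 0.520000000000000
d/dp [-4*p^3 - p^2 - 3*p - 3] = -12*p^2 - 2*p - 3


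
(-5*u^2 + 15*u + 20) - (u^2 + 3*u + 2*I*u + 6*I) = -6*u^2 + 12*u - 2*I*u + 20 - 6*I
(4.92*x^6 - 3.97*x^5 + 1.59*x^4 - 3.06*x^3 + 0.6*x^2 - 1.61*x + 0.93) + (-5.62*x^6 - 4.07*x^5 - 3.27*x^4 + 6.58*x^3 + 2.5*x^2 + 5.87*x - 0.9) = -0.7*x^6 - 8.04*x^5 - 1.68*x^4 + 3.52*x^3 + 3.1*x^2 + 4.26*x + 0.03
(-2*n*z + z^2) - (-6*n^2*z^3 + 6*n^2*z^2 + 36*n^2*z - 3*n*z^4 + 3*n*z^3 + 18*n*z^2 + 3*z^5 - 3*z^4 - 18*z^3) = 6*n^2*z^3 - 6*n^2*z^2 - 36*n^2*z + 3*n*z^4 - 3*n*z^3 - 18*n*z^2 - 2*n*z - 3*z^5 + 3*z^4 + 18*z^3 + z^2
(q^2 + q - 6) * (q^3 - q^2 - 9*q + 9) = q^5 - 16*q^3 + 6*q^2 + 63*q - 54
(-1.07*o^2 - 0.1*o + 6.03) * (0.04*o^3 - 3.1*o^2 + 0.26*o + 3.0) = -0.0428*o^5 + 3.313*o^4 + 0.273*o^3 - 21.929*o^2 + 1.2678*o + 18.09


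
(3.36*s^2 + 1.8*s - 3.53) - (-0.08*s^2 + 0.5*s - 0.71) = 3.44*s^2 + 1.3*s - 2.82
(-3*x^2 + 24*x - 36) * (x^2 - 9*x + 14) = -3*x^4 + 51*x^3 - 294*x^2 + 660*x - 504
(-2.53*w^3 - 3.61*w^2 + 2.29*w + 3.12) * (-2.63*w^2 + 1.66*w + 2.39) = 6.6539*w^5 + 5.2945*w^4 - 18.062*w^3 - 13.0321*w^2 + 10.6523*w + 7.4568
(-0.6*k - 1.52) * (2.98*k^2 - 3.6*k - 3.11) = -1.788*k^3 - 2.3696*k^2 + 7.338*k + 4.7272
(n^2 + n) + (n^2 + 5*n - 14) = 2*n^2 + 6*n - 14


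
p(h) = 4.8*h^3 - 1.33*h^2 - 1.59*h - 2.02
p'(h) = 14.4*h^2 - 2.66*h - 1.59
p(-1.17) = -9.67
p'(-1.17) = 21.23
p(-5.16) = -688.69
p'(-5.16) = 395.54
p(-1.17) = -9.67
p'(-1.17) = 21.23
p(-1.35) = -14.11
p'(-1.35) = 28.24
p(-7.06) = -1746.19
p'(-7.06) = 734.94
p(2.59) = 68.34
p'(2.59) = 88.12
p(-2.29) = -63.00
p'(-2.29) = 80.02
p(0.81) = -1.63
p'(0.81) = 5.70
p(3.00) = 110.84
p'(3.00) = 120.03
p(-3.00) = -138.82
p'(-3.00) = 135.99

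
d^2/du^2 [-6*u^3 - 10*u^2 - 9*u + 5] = -36*u - 20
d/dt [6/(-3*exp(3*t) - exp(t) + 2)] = (54*exp(2*t) + 6)*exp(t)/(3*exp(3*t) + exp(t) - 2)^2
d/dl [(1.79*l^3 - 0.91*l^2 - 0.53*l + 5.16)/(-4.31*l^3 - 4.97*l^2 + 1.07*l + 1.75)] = (3.5527136788005e-15*l^5 - 12.8184*l^4 - 0.738*l^3 + 72.5085*l^2 + 48.1054*l - 6.4487)/(18.5761*l^6 + 42.8414*l^5 + 15.4775*l^4 - 25.7208*l^3 - 16.2501*l^2 + 3.745*l + 3.0625)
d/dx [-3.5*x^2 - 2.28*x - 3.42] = -7.0*x - 2.28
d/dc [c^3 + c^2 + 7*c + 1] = 3*c^2 + 2*c + 7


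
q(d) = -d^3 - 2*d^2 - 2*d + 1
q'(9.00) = -281.00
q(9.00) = -908.00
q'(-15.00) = -617.00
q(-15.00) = 2956.00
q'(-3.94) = -32.81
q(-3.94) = 39.00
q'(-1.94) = -5.53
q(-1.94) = 4.65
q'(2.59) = -32.48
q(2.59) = -34.97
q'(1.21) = -11.23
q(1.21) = -6.12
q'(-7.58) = -144.05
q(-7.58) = 336.77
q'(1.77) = -18.48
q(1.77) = -14.35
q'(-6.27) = -94.86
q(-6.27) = 181.41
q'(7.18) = -185.38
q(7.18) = -486.61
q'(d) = -3*d^2 - 4*d - 2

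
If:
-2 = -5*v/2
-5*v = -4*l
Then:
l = 1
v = 4/5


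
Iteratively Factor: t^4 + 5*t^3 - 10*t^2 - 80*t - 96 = (t + 3)*(t^3 + 2*t^2 - 16*t - 32) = (t + 3)*(t + 4)*(t^2 - 2*t - 8) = (t + 2)*(t + 3)*(t + 4)*(t - 4)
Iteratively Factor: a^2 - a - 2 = (a - 2)*(a + 1)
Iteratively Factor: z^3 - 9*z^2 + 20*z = (z - 5)*(z^2 - 4*z) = (z - 5)*(z - 4)*(z)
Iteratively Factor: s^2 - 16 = (s - 4)*(s + 4)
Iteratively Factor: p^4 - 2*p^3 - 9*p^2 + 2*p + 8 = (p - 4)*(p^3 + 2*p^2 - p - 2) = (p - 4)*(p + 2)*(p^2 - 1) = (p - 4)*(p - 1)*(p + 2)*(p + 1)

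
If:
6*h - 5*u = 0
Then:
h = 5*u/6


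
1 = 1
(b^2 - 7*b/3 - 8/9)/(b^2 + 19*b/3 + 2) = (b - 8/3)/(b + 6)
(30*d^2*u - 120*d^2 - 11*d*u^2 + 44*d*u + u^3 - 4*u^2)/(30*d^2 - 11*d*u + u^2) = u - 4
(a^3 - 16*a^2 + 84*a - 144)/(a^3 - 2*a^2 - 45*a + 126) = (a^2 - 10*a + 24)/(a^2 + 4*a - 21)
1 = 1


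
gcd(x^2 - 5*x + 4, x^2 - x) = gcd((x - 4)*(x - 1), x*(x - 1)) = x - 1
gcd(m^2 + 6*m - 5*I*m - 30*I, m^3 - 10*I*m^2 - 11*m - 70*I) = m - 5*I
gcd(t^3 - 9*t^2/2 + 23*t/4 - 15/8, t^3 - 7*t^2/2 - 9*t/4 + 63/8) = t - 3/2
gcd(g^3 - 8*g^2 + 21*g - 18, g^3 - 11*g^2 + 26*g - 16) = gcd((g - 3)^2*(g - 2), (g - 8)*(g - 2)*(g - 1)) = g - 2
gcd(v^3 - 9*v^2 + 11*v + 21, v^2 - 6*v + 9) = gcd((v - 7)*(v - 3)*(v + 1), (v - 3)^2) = v - 3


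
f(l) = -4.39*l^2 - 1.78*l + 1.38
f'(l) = -8.78*l - 1.78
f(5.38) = -135.26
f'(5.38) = -49.02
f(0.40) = -0.03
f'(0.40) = -5.29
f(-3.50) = -46.17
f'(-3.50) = 28.95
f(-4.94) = -96.96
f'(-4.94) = 41.59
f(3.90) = -72.33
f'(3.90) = -36.02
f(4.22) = -84.31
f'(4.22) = -38.83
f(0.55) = -0.93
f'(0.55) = -6.61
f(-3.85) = -56.84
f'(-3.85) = 32.02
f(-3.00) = -32.79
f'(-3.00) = 24.56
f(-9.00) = -338.19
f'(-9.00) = 77.24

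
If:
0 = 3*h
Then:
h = 0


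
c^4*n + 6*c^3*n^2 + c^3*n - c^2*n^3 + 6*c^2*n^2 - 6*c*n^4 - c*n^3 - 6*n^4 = (c - n)*(c + n)*(c + 6*n)*(c*n + n)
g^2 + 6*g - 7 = (g - 1)*(g + 7)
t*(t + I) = t^2 + I*t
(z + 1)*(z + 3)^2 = z^3 + 7*z^2 + 15*z + 9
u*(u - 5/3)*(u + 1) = u^3 - 2*u^2/3 - 5*u/3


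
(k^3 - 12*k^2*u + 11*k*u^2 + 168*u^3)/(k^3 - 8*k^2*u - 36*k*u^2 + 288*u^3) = (-k^2 + 4*k*u + 21*u^2)/(-k^2 + 36*u^2)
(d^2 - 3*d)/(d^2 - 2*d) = (d - 3)/(d - 2)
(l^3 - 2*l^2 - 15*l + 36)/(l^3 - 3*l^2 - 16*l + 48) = (l - 3)/(l - 4)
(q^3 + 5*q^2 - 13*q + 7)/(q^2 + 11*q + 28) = (q^2 - 2*q + 1)/(q + 4)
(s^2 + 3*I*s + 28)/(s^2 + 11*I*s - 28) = (s - 4*I)/(s + 4*I)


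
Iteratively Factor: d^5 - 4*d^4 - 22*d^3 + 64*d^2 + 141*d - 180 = (d - 5)*(d^4 + d^3 - 17*d^2 - 21*d + 36) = (d - 5)*(d - 1)*(d^3 + 2*d^2 - 15*d - 36) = (d - 5)*(d - 4)*(d - 1)*(d^2 + 6*d + 9) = (d - 5)*(d - 4)*(d - 1)*(d + 3)*(d + 3)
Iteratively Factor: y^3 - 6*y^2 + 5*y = (y)*(y^2 - 6*y + 5) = y*(y - 1)*(y - 5)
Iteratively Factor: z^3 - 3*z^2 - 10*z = (z + 2)*(z^2 - 5*z) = z*(z + 2)*(z - 5)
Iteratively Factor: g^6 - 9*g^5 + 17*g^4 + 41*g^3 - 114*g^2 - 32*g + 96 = (g + 1)*(g^5 - 10*g^4 + 27*g^3 + 14*g^2 - 128*g + 96) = (g - 1)*(g + 1)*(g^4 - 9*g^3 + 18*g^2 + 32*g - 96) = (g - 4)*(g - 1)*(g + 1)*(g^3 - 5*g^2 - 2*g + 24) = (g - 4)*(g - 1)*(g + 1)*(g + 2)*(g^2 - 7*g + 12) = (g - 4)*(g - 3)*(g - 1)*(g + 1)*(g + 2)*(g - 4)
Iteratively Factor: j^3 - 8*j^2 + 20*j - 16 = (j - 4)*(j^2 - 4*j + 4) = (j - 4)*(j - 2)*(j - 2)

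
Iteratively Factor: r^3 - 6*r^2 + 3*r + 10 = (r + 1)*(r^2 - 7*r + 10) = (r - 2)*(r + 1)*(r - 5)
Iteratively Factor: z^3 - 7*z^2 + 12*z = (z)*(z^2 - 7*z + 12) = z*(z - 3)*(z - 4)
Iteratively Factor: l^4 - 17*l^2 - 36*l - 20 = (l - 5)*(l^3 + 5*l^2 + 8*l + 4) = (l - 5)*(l + 2)*(l^2 + 3*l + 2) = (l - 5)*(l + 2)^2*(l + 1)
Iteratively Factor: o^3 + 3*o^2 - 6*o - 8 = (o + 4)*(o^2 - o - 2) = (o + 1)*(o + 4)*(o - 2)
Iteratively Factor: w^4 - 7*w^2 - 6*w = (w + 1)*(w^3 - w^2 - 6*w) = (w + 1)*(w + 2)*(w^2 - 3*w) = (w - 3)*(w + 1)*(w + 2)*(w)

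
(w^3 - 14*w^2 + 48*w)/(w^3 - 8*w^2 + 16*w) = (w^2 - 14*w + 48)/(w^2 - 8*w + 16)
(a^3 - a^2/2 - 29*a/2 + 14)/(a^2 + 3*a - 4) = a - 7/2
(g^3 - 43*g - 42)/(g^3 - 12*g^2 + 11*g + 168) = (g^2 + 7*g + 6)/(g^2 - 5*g - 24)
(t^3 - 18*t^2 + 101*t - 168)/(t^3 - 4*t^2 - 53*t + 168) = (t - 7)/(t + 7)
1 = 1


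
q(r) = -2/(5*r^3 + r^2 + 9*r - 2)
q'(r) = -2*(-15*r^2 - 2*r - 9)/(5*r^3 + r^2 + 9*r - 2)^2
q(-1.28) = 0.09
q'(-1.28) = 0.12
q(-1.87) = 0.04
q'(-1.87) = 0.05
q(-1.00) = 0.13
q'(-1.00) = 0.20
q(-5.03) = 0.00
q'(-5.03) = 0.00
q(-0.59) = 0.25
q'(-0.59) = 0.41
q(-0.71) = 0.21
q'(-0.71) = 0.32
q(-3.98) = 0.01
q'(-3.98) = 0.00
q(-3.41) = 0.01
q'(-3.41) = 0.01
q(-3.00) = 0.01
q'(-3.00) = 0.01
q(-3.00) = 0.01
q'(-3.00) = 0.01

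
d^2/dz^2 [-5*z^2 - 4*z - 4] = -10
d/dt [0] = 0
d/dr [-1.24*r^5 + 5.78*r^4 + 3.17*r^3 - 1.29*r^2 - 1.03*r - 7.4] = -6.2*r^4 + 23.12*r^3 + 9.51*r^2 - 2.58*r - 1.03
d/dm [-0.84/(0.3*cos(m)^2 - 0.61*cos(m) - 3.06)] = (0.5124 - 0.504*cos(m))*sin(m)/(-0.3*cos(m)^2 + 0.61*cos(m) + 3.06)^2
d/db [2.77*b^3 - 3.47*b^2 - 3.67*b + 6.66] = 8.31*b^2 - 6.94*b - 3.67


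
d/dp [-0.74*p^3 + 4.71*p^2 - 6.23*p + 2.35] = -2.22*p^2 + 9.42*p - 6.23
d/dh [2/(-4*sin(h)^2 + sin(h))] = 2*(8/tan(h) - cos(h)/sin(h)^2)/(4*sin(h) - 1)^2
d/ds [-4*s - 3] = -4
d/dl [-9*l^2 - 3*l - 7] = -18*l - 3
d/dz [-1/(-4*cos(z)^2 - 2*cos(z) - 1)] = 2*(4*cos(z) + 1)*sin(z)/(4*cos(z)^2 + 2*cos(z) + 1)^2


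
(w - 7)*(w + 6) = w^2 - w - 42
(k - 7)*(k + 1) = k^2 - 6*k - 7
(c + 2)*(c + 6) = c^2 + 8*c + 12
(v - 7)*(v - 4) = v^2 - 11*v + 28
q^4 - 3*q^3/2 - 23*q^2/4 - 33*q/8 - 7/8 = (q - 7/2)*(q + 1/2)^2*(q + 1)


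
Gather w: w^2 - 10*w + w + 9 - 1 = w^2 - 9*w + 8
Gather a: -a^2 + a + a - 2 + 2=-a^2 + 2*a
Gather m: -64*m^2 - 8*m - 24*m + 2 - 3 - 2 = -64*m^2 - 32*m - 3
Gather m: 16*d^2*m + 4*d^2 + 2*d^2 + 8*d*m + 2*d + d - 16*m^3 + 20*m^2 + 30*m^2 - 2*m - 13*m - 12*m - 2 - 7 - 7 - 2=6*d^2 + 3*d - 16*m^3 + 50*m^2 + m*(16*d^2 + 8*d - 27) - 18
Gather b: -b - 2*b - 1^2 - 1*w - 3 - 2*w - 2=-3*b - 3*w - 6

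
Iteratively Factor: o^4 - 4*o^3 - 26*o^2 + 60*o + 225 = (o + 3)*(o^3 - 7*o^2 - 5*o + 75) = (o + 3)^2*(o^2 - 10*o + 25) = (o - 5)*(o + 3)^2*(o - 5)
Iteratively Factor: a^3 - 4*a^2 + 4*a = (a - 2)*(a^2 - 2*a) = (a - 2)^2*(a)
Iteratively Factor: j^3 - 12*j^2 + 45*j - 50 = (j - 5)*(j^2 - 7*j + 10) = (j - 5)^2*(j - 2)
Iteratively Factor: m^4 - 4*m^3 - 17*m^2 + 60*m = (m)*(m^3 - 4*m^2 - 17*m + 60) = m*(m - 5)*(m^2 + m - 12) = m*(m - 5)*(m + 4)*(m - 3)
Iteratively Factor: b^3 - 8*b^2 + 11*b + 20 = (b + 1)*(b^2 - 9*b + 20) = (b - 4)*(b + 1)*(b - 5)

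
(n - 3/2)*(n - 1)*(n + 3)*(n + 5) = n^4 + 11*n^3/2 - 7*n^2/2 - 51*n/2 + 45/2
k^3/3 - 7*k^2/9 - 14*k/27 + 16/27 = (k/3 + 1/3)*(k - 8/3)*(k - 2/3)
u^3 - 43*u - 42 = (u - 7)*(u + 1)*(u + 6)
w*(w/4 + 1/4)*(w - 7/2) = w^3/4 - 5*w^2/8 - 7*w/8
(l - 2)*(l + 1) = l^2 - l - 2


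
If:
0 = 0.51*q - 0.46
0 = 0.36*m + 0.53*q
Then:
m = -1.33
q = 0.90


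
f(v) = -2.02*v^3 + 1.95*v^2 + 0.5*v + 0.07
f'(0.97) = -1.42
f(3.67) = -71.68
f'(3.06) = -44.31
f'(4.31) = -95.26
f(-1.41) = 8.90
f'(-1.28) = -14.42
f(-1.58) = 12.12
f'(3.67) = -66.81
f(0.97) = 0.55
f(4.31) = -123.28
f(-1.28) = 6.86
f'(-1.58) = -20.79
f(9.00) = -1310.06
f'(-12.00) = -918.94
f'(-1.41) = -17.05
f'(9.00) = -455.26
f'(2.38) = -24.54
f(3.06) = -38.02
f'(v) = -6.06*v^2 + 3.9*v + 0.5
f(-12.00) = 3765.43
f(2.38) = -14.93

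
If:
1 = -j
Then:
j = -1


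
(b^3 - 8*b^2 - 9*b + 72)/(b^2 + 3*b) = b - 11 + 24/b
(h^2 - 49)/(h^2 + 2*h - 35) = (h - 7)/(h - 5)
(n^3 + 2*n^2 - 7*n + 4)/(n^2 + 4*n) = n - 2 + 1/n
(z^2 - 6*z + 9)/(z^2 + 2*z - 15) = (z - 3)/(z + 5)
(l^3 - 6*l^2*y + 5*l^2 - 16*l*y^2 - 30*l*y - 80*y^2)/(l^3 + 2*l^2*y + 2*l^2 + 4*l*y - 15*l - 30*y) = (l - 8*y)/(l - 3)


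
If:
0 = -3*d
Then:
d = 0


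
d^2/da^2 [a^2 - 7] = 2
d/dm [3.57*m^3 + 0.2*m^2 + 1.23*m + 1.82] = 10.71*m^2 + 0.4*m + 1.23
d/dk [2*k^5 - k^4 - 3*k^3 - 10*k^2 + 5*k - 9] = 10*k^4 - 4*k^3 - 9*k^2 - 20*k + 5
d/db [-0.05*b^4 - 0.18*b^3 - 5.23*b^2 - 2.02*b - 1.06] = -0.2*b^3 - 0.54*b^2 - 10.46*b - 2.02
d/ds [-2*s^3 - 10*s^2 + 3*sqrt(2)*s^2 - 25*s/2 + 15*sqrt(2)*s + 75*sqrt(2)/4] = -6*s^2 - 20*s + 6*sqrt(2)*s - 25/2 + 15*sqrt(2)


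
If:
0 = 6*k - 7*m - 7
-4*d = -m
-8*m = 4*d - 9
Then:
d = 1/4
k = 7/3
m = 1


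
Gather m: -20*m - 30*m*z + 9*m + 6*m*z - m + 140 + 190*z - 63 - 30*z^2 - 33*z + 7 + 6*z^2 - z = m*(-24*z - 12) - 24*z^2 + 156*z + 84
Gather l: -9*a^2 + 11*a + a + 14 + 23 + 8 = -9*a^2 + 12*a + 45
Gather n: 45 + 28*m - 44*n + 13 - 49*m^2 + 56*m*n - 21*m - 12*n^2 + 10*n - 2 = -49*m^2 + 7*m - 12*n^2 + n*(56*m - 34) + 56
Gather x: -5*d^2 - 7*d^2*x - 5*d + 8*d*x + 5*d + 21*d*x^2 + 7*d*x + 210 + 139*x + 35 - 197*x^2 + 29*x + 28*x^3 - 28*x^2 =-5*d^2 + 28*x^3 + x^2*(21*d - 225) + x*(-7*d^2 + 15*d + 168) + 245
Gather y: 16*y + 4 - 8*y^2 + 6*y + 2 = -8*y^2 + 22*y + 6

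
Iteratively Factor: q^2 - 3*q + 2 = (q - 2)*(q - 1)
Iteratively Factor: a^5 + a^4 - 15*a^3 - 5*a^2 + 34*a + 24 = (a + 1)*(a^4 - 15*a^2 + 10*a + 24) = (a - 3)*(a + 1)*(a^3 + 3*a^2 - 6*a - 8) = (a - 3)*(a - 2)*(a + 1)*(a^2 + 5*a + 4) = (a - 3)*(a - 2)*(a + 1)^2*(a + 4)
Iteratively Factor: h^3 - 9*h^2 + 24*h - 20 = (h - 2)*(h^2 - 7*h + 10) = (h - 2)^2*(h - 5)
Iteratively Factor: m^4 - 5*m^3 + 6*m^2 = (m)*(m^3 - 5*m^2 + 6*m) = m^2*(m^2 - 5*m + 6) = m^2*(m - 3)*(m - 2)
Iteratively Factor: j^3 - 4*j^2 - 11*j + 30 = (j + 3)*(j^2 - 7*j + 10) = (j - 5)*(j + 3)*(j - 2)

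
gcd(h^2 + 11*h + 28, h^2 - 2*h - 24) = h + 4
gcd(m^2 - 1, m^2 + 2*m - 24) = 1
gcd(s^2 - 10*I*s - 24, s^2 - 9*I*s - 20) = s - 4*I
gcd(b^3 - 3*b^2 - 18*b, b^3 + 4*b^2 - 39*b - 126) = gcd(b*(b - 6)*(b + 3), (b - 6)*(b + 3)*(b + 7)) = b^2 - 3*b - 18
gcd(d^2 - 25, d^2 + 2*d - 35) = d - 5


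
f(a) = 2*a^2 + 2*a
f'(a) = 4*a + 2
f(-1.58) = 1.83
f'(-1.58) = -4.32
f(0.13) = 0.29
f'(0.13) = 2.52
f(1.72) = 9.36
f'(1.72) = 8.88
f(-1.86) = 3.20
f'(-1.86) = -5.44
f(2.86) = 22.08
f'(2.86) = 13.44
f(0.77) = 2.73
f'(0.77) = 5.08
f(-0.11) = -0.20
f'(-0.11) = 1.56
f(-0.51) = -0.50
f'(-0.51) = -0.04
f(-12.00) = 264.00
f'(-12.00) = -46.00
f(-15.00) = 420.00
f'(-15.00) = -58.00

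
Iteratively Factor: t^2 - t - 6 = (t - 3)*(t + 2)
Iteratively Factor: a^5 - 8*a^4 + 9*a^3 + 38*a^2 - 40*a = (a + 2)*(a^4 - 10*a^3 + 29*a^2 - 20*a) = (a - 1)*(a + 2)*(a^3 - 9*a^2 + 20*a) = (a - 4)*(a - 1)*(a + 2)*(a^2 - 5*a) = (a - 5)*(a - 4)*(a - 1)*(a + 2)*(a)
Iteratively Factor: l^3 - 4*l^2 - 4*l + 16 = (l - 2)*(l^2 - 2*l - 8) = (l - 4)*(l - 2)*(l + 2)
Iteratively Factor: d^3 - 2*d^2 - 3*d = (d)*(d^2 - 2*d - 3) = d*(d - 3)*(d + 1)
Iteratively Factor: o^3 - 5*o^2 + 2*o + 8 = (o - 2)*(o^2 - 3*o - 4) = (o - 4)*(o - 2)*(o + 1)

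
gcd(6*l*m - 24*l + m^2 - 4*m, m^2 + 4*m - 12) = 1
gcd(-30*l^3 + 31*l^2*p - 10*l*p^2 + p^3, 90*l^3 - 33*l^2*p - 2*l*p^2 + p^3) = 15*l^2 - 8*l*p + p^2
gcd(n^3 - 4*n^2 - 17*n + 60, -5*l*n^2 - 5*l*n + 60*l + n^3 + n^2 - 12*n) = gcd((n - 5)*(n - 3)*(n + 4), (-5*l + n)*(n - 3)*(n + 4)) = n^2 + n - 12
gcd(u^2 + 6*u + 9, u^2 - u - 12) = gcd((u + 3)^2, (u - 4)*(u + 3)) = u + 3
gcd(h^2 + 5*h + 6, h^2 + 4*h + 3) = h + 3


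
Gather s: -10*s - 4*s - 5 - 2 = -14*s - 7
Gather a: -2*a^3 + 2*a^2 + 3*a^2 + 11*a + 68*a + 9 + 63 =-2*a^3 + 5*a^2 + 79*a + 72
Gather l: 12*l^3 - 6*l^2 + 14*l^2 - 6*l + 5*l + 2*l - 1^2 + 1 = 12*l^3 + 8*l^2 + l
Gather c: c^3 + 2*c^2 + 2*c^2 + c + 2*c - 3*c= c^3 + 4*c^2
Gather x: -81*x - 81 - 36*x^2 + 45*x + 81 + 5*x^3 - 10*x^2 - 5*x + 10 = 5*x^3 - 46*x^2 - 41*x + 10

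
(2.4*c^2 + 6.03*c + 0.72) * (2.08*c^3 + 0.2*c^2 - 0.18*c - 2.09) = 4.992*c^5 + 13.0224*c^4 + 2.2716*c^3 - 5.9574*c^2 - 12.7323*c - 1.5048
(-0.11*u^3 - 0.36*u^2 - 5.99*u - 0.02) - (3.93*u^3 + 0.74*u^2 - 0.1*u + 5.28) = -4.04*u^3 - 1.1*u^2 - 5.89*u - 5.3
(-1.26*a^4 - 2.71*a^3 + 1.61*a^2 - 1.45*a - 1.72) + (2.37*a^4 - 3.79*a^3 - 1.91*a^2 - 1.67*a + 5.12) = 1.11*a^4 - 6.5*a^3 - 0.3*a^2 - 3.12*a + 3.4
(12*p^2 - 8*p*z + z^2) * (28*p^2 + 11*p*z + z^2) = 336*p^4 - 92*p^3*z - 48*p^2*z^2 + 3*p*z^3 + z^4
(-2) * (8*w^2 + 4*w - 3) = -16*w^2 - 8*w + 6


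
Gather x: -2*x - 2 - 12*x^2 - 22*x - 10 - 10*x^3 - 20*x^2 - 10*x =-10*x^3 - 32*x^2 - 34*x - 12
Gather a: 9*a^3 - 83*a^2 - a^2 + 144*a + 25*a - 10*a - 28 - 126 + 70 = 9*a^3 - 84*a^2 + 159*a - 84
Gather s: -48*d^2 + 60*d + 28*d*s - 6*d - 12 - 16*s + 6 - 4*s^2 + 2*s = -48*d^2 + 54*d - 4*s^2 + s*(28*d - 14) - 6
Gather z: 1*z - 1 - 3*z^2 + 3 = -3*z^2 + z + 2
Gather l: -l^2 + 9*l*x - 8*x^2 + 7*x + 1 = -l^2 + 9*l*x - 8*x^2 + 7*x + 1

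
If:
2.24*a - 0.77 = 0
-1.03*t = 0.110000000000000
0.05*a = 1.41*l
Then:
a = 0.34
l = 0.01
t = -0.11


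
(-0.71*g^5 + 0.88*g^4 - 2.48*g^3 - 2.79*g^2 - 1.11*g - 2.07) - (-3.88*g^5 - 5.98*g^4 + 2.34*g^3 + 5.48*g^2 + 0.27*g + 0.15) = 3.17*g^5 + 6.86*g^4 - 4.82*g^3 - 8.27*g^2 - 1.38*g - 2.22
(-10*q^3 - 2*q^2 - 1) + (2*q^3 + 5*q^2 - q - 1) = -8*q^3 + 3*q^2 - q - 2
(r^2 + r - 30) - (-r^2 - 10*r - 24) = 2*r^2 + 11*r - 6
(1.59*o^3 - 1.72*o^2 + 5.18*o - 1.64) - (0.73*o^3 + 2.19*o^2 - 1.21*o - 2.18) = 0.86*o^3 - 3.91*o^2 + 6.39*o + 0.54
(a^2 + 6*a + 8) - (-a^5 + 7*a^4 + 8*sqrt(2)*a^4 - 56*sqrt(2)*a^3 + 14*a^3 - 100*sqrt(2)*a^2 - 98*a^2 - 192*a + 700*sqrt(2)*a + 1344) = a^5 - 8*sqrt(2)*a^4 - 7*a^4 - 14*a^3 + 56*sqrt(2)*a^3 + 99*a^2 + 100*sqrt(2)*a^2 - 700*sqrt(2)*a + 198*a - 1336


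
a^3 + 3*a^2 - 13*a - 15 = (a - 3)*(a + 1)*(a + 5)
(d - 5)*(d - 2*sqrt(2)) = d^2 - 5*d - 2*sqrt(2)*d + 10*sqrt(2)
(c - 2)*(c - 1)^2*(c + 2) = c^4 - 2*c^3 - 3*c^2 + 8*c - 4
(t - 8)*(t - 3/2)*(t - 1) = t^3 - 21*t^2/2 + 43*t/2 - 12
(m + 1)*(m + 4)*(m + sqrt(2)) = m^3 + sqrt(2)*m^2 + 5*m^2 + 4*m + 5*sqrt(2)*m + 4*sqrt(2)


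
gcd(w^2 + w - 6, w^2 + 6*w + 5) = 1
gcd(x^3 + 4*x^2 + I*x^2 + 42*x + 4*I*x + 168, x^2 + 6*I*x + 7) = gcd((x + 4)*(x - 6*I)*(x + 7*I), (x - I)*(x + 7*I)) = x + 7*I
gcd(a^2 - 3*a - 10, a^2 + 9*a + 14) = a + 2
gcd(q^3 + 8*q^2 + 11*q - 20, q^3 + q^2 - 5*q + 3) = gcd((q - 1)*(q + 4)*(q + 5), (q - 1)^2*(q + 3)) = q - 1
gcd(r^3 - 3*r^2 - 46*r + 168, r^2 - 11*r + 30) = r - 6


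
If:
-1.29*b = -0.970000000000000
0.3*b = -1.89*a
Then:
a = -0.12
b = 0.75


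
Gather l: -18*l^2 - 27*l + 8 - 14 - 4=-18*l^2 - 27*l - 10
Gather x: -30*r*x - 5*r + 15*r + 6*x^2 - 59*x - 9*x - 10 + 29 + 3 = 10*r + 6*x^2 + x*(-30*r - 68) + 22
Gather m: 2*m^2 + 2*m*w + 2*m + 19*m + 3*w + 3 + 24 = 2*m^2 + m*(2*w + 21) + 3*w + 27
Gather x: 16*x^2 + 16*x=16*x^2 + 16*x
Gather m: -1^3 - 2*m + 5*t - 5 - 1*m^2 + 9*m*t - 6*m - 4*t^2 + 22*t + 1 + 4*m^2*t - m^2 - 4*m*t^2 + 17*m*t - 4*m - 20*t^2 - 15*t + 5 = m^2*(4*t - 2) + m*(-4*t^2 + 26*t - 12) - 24*t^2 + 12*t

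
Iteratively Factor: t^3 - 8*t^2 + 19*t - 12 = (t - 4)*(t^2 - 4*t + 3) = (t - 4)*(t - 3)*(t - 1)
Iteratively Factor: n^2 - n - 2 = (n + 1)*(n - 2)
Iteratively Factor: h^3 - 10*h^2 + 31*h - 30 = (h - 3)*(h^2 - 7*h + 10) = (h - 3)*(h - 2)*(h - 5)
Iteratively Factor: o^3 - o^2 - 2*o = (o)*(o^2 - o - 2) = o*(o - 2)*(o + 1)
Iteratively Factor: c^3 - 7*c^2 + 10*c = (c - 2)*(c^2 - 5*c) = c*(c - 2)*(c - 5)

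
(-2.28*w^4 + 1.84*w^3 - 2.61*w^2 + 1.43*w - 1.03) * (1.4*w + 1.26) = -3.192*w^5 - 0.2968*w^4 - 1.3356*w^3 - 1.2866*w^2 + 0.3598*w - 1.2978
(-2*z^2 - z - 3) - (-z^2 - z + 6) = -z^2 - 9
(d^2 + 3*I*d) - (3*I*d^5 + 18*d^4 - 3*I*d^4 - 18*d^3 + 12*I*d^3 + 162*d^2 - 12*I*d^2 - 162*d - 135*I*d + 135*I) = -3*I*d^5 - 18*d^4 + 3*I*d^4 + 18*d^3 - 12*I*d^3 - 161*d^2 + 12*I*d^2 + 162*d + 138*I*d - 135*I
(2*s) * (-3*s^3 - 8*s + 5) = -6*s^4 - 16*s^2 + 10*s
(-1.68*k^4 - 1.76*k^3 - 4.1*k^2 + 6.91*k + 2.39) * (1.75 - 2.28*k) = 3.8304*k^5 + 1.0728*k^4 + 6.268*k^3 - 22.9298*k^2 + 6.6433*k + 4.1825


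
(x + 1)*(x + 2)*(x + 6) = x^3 + 9*x^2 + 20*x + 12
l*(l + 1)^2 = l^3 + 2*l^2 + l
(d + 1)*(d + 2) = d^2 + 3*d + 2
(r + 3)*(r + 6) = r^2 + 9*r + 18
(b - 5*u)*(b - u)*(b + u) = b^3 - 5*b^2*u - b*u^2 + 5*u^3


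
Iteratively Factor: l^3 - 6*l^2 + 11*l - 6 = (l - 1)*(l^2 - 5*l + 6) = (l - 3)*(l - 1)*(l - 2)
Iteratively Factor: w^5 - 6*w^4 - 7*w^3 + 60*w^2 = (w)*(w^4 - 6*w^3 - 7*w^2 + 60*w) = w^2*(w^3 - 6*w^2 - 7*w + 60) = w^2*(w + 3)*(w^2 - 9*w + 20) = w^2*(w - 4)*(w + 3)*(w - 5)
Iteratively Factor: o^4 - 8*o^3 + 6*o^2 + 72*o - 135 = (o - 3)*(o^3 - 5*o^2 - 9*o + 45) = (o - 3)^2*(o^2 - 2*o - 15) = (o - 5)*(o - 3)^2*(o + 3)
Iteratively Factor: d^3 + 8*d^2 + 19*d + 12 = (d + 4)*(d^2 + 4*d + 3) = (d + 3)*(d + 4)*(d + 1)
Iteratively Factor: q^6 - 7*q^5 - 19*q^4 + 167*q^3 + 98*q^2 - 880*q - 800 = (q - 5)*(q^5 - 2*q^4 - 29*q^3 + 22*q^2 + 208*q + 160) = (q - 5)*(q + 2)*(q^4 - 4*q^3 - 21*q^2 + 64*q + 80) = (q - 5)*(q - 4)*(q + 2)*(q^3 - 21*q - 20) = (q - 5)*(q - 4)*(q + 1)*(q + 2)*(q^2 - q - 20) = (q - 5)^2*(q - 4)*(q + 1)*(q + 2)*(q + 4)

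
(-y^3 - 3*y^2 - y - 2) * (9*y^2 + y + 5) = -9*y^5 - 28*y^4 - 17*y^3 - 34*y^2 - 7*y - 10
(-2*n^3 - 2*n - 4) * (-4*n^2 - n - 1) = 8*n^5 + 2*n^4 + 10*n^3 + 18*n^2 + 6*n + 4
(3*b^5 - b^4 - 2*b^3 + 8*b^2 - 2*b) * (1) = 3*b^5 - b^4 - 2*b^3 + 8*b^2 - 2*b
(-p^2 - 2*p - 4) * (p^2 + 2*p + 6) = -p^4 - 4*p^3 - 14*p^2 - 20*p - 24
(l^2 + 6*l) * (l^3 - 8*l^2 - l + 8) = l^5 - 2*l^4 - 49*l^3 + 2*l^2 + 48*l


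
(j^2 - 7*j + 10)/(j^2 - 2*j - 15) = (j - 2)/(j + 3)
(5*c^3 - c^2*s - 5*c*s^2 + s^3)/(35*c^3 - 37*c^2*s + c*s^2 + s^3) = (c + s)/(7*c + s)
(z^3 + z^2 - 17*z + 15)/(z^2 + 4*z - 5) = z - 3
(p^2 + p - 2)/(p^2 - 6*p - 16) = (p - 1)/(p - 8)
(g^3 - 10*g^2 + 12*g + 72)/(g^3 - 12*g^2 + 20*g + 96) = (g - 6)/(g - 8)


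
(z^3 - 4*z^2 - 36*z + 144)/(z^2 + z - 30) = (z^2 - 10*z + 24)/(z - 5)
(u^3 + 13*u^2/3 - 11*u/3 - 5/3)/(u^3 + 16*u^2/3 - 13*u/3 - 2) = (u + 5)/(u + 6)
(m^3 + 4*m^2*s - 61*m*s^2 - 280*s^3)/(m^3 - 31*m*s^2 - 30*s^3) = (-m^2 + m*s + 56*s^2)/(-m^2 + 5*m*s + 6*s^2)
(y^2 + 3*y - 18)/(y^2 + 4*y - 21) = (y + 6)/(y + 7)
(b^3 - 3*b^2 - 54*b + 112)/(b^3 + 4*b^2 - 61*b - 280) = (b - 2)/(b + 5)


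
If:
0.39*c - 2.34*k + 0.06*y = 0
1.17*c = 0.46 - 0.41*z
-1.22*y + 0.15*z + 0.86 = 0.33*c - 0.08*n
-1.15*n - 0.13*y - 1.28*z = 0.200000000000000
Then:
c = 0.393162393162393 - 0.35042735042735*z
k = 0.0804718408423604 - 0.0547202768306272*z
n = -1.12928635441724*z - 0.239800009433517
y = 0.143686981383316*z + 0.582846237296499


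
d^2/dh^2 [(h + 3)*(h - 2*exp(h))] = -2*h*exp(h) - 10*exp(h) + 2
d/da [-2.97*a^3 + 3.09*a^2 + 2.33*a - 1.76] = -8.91*a^2 + 6.18*a + 2.33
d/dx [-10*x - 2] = -10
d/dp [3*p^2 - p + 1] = 6*p - 1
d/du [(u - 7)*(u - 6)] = 2*u - 13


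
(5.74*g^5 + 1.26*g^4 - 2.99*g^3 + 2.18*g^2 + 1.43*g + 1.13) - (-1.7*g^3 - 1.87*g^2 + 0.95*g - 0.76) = 5.74*g^5 + 1.26*g^4 - 1.29*g^3 + 4.05*g^2 + 0.48*g + 1.89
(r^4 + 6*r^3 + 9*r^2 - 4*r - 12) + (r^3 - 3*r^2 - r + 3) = r^4 + 7*r^3 + 6*r^2 - 5*r - 9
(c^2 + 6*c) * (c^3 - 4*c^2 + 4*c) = c^5 + 2*c^4 - 20*c^3 + 24*c^2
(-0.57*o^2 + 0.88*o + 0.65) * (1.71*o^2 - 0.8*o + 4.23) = -0.9747*o^4 + 1.9608*o^3 - 2.0036*o^2 + 3.2024*o + 2.7495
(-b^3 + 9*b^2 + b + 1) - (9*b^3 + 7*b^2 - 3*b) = -10*b^3 + 2*b^2 + 4*b + 1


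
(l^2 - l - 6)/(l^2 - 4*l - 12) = (l - 3)/(l - 6)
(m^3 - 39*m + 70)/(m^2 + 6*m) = (m^3 - 39*m + 70)/(m*(m + 6))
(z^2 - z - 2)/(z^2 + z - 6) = (z + 1)/(z + 3)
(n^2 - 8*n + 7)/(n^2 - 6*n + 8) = (n^2 - 8*n + 7)/(n^2 - 6*n + 8)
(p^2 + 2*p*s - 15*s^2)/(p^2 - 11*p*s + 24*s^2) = (p + 5*s)/(p - 8*s)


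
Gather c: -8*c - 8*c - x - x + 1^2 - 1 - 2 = -16*c - 2*x - 2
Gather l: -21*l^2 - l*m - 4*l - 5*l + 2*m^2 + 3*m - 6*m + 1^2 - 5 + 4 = -21*l^2 + l*(-m - 9) + 2*m^2 - 3*m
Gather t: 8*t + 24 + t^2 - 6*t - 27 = t^2 + 2*t - 3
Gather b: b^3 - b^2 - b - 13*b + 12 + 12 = b^3 - b^2 - 14*b + 24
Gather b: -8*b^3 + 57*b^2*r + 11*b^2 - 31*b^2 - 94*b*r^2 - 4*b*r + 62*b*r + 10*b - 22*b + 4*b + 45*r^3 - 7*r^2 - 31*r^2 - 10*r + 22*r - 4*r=-8*b^3 + b^2*(57*r - 20) + b*(-94*r^2 + 58*r - 8) + 45*r^3 - 38*r^2 + 8*r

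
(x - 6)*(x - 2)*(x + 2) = x^3 - 6*x^2 - 4*x + 24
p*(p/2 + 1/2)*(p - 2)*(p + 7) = p^4/2 + 3*p^3 - 9*p^2/2 - 7*p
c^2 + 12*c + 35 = (c + 5)*(c + 7)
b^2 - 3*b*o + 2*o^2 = (b - 2*o)*(b - o)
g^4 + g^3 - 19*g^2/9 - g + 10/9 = (g - 1)*(g - 2/3)*(g + 1)*(g + 5/3)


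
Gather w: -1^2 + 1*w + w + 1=2*w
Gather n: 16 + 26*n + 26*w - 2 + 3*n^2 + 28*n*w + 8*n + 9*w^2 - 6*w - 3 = 3*n^2 + n*(28*w + 34) + 9*w^2 + 20*w + 11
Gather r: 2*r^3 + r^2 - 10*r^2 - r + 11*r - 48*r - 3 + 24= 2*r^3 - 9*r^2 - 38*r + 21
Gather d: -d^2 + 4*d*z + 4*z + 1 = -d^2 + 4*d*z + 4*z + 1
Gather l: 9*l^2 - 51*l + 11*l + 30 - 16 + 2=9*l^2 - 40*l + 16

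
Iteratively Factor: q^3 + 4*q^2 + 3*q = (q + 3)*(q^2 + q) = q*(q + 3)*(q + 1)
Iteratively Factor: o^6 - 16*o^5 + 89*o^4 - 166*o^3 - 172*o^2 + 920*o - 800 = (o - 2)*(o^5 - 14*o^4 + 61*o^3 - 44*o^2 - 260*o + 400) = (o - 2)^2*(o^4 - 12*o^3 + 37*o^2 + 30*o - 200) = (o - 5)*(o - 2)^2*(o^3 - 7*o^2 + 2*o + 40) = (o - 5)*(o - 4)*(o - 2)^2*(o^2 - 3*o - 10) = (o - 5)*(o - 4)*(o - 2)^2*(o + 2)*(o - 5)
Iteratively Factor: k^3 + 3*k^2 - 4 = (k + 2)*(k^2 + k - 2) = (k - 1)*(k + 2)*(k + 2)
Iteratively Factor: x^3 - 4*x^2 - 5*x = (x + 1)*(x^2 - 5*x) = x*(x + 1)*(x - 5)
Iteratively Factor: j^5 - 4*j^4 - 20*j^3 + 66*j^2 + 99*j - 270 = (j + 3)*(j^4 - 7*j^3 + j^2 + 63*j - 90) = (j + 3)^2*(j^3 - 10*j^2 + 31*j - 30) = (j - 3)*(j + 3)^2*(j^2 - 7*j + 10) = (j - 5)*(j - 3)*(j + 3)^2*(j - 2)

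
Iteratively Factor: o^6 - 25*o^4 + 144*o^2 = (o - 3)*(o^5 + 3*o^4 - 16*o^3 - 48*o^2) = o*(o - 3)*(o^4 + 3*o^3 - 16*o^2 - 48*o) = o*(o - 3)*(o + 4)*(o^3 - o^2 - 12*o) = o^2*(o - 3)*(o + 4)*(o^2 - o - 12) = o^2*(o - 4)*(o - 3)*(o + 4)*(o + 3)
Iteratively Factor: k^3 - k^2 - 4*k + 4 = (k - 1)*(k^2 - 4) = (k - 2)*(k - 1)*(k + 2)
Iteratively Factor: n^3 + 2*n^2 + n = (n + 1)*(n^2 + n) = n*(n + 1)*(n + 1)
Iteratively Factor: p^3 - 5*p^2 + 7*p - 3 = (p - 1)*(p^2 - 4*p + 3) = (p - 1)^2*(p - 3)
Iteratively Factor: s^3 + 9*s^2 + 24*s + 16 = (s + 1)*(s^2 + 8*s + 16) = (s + 1)*(s + 4)*(s + 4)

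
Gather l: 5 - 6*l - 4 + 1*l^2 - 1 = l^2 - 6*l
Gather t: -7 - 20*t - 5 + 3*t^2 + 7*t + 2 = 3*t^2 - 13*t - 10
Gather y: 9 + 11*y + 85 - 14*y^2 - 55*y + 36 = -14*y^2 - 44*y + 130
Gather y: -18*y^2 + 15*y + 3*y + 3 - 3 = -18*y^2 + 18*y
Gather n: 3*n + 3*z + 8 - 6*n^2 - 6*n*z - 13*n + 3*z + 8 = -6*n^2 + n*(-6*z - 10) + 6*z + 16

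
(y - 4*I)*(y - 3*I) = y^2 - 7*I*y - 12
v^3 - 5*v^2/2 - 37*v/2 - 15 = (v - 6)*(v + 1)*(v + 5/2)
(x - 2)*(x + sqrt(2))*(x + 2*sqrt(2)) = x^3 - 2*x^2 + 3*sqrt(2)*x^2 - 6*sqrt(2)*x + 4*x - 8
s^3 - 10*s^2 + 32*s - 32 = (s - 4)^2*(s - 2)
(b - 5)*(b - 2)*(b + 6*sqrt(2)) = b^3 - 7*b^2 + 6*sqrt(2)*b^2 - 42*sqrt(2)*b + 10*b + 60*sqrt(2)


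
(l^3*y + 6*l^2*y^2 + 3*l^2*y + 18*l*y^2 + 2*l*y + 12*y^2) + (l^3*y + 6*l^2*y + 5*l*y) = 2*l^3*y + 6*l^2*y^2 + 9*l^2*y + 18*l*y^2 + 7*l*y + 12*y^2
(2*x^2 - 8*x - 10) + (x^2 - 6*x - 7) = 3*x^2 - 14*x - 17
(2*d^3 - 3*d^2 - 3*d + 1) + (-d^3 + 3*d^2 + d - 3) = d^3 - 2*d - 2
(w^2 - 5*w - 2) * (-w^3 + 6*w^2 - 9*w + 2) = -w^5 + 11*w^4 - 37*w^3 + 35*w^2 + 8*w - 4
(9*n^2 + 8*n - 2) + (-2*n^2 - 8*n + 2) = 7*n^2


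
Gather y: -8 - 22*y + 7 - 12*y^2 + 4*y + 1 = -12*y^2 - 18*y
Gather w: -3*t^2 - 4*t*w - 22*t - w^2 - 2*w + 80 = -3*t^2 - 22*t - w^2 + w*(-4*t - 2) + 80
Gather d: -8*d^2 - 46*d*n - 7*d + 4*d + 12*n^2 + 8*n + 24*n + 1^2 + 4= -8*d^2 + d*(-46*n - 3) + 12*n^2 + 32*n + 5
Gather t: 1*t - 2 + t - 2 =2*t - 4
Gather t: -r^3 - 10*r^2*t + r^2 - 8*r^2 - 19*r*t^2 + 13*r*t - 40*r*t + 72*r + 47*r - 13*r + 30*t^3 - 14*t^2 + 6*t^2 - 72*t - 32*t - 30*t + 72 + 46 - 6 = -r^3 - 7*r^2 + 106*r + 30*t^3 + t^2*(-19*r - 8) + t*(-10*r^2 - 27*r - 134) + 112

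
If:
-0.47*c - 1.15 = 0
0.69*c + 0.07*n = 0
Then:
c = -2.45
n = 24.12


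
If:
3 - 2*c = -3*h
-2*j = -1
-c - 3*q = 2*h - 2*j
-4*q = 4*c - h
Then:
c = -45/2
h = -16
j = 1/2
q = 37/2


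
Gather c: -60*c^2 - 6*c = -60*c^2 - 6*c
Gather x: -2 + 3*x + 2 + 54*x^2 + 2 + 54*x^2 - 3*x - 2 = 108*x^2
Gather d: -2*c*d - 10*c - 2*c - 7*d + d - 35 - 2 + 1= -12*c + d*(-2*c - 6) - 36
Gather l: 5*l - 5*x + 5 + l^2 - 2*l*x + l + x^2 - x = l^2 + l*(6 - 2*x) + x^2 - 6*x + 5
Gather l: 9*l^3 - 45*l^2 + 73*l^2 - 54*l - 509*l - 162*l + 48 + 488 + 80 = 9*l^3 + 28*l^2 - 725*l + 616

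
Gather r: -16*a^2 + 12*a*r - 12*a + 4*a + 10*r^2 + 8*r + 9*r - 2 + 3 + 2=-16*a^2 - 8*a + 10*r^2 + r*(12*a + 17) + 3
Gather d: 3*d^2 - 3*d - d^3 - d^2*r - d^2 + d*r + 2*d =-d^3 + d^2*(2 - r) + d*(r - 1)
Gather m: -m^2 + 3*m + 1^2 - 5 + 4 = -m^2 + 3*m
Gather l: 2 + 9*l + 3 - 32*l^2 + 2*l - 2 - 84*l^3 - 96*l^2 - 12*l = -84*l^3 - 128*l^2 - l + 3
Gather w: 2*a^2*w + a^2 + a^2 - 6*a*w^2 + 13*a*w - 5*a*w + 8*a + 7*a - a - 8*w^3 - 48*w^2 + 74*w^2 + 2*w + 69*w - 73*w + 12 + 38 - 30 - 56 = 2*a^2 + 14*a - 8*w^3 + w^2*(26 - 6*a) + w*(2*a^2 + 8*a - 2) - 36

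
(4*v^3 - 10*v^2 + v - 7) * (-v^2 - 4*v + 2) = -4*v^5 - 6*v^4 + 47*v^3 - 17*v^2 + 30*v - 14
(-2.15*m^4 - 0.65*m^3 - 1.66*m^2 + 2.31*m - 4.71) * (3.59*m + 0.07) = -7.7185*m^5 - 2.484*m^4 - 6.0049*m^3 + 8.1767*m^2 - 16.7472*m - 0.3297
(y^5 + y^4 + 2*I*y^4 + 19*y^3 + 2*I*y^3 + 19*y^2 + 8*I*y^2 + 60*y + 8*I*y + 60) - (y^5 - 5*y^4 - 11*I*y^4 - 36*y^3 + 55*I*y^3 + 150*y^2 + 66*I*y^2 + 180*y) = 6*y^4 + 13*I*y^4 + 55*y^3 - 53*I*y^3 - 131*y^2 - 58*I*y^2 - 120*y + 8*I*y + 60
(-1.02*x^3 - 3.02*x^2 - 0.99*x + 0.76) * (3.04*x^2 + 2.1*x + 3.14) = -3.1008*x^5 - 11.3228*x^4 - 12.5544*x^3 - 9.2514*x^2 - 1.5126*x + 2.3864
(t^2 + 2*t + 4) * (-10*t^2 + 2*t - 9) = -10*t^4 - 18*t^3 - 45*t^2 - 10*t - 36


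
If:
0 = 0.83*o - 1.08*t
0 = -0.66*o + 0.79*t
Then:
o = 0.00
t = 0.00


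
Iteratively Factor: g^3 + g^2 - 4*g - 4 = (g + 2)*(g^2 - g - 2) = (g + 1)*(g + 2)*(g - 2)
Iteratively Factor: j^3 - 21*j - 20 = (j - 5)*(j^2 + 5*j + 4) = (j - 5)*(j + 4)*(j + 1)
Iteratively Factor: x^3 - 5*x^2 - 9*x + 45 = (x - 3)*(x^2 - 2*x - 15) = (x - 5)*(x - 3)*(x + 3)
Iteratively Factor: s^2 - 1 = (s - 1)*(s + 1)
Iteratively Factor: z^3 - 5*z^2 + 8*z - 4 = (z - 2)*(z^2 - 3*z + 2) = (z - 2)*(z - 1)*(z - 2)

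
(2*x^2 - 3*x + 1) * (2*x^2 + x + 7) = 4*x^4 - 4*x^3 + 13*x^2 - 20*x + 7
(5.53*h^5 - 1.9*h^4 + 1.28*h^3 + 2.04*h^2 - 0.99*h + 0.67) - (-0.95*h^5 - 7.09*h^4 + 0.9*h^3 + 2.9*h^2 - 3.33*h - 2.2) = 6.48*h^5 + 5.19*h^4 + 0.38*h^3 - 0.86*h^2 + 2.34*h + 2.87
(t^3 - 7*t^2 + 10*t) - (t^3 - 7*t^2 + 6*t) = 4*t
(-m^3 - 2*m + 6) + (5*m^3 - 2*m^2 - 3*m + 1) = 4*m^3 - 2*m^2 - 5*m + 7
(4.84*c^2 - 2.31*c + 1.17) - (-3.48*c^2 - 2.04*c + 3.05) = 8.32*c^2 - 0.27*c - 1.88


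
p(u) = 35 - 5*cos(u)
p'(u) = 5*sin(u)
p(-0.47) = 30.54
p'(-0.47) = -2.26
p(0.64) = 30.99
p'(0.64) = 2.99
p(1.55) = 34.90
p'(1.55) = 5.00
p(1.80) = 36.14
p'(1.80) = 4.87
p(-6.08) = 30.10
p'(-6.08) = 1.01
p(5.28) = 32.31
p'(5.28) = -4.22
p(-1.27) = 33.52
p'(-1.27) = -4.78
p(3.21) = 39.99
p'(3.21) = -0.34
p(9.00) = 39.56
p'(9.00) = 2.06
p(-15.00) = 38.80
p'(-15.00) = -3.25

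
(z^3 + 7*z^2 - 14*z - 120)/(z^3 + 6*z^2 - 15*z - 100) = (z + 6)/(z + 5)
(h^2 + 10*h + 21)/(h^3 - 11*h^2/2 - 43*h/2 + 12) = 2*(h + 7)/(2*h^2 - 17*h + 8)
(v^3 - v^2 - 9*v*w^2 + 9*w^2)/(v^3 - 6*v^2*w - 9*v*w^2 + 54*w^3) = (v - 1)/(v - 6*w)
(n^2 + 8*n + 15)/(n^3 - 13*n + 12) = (n^2 + 8*n + 15)/(n^3 - 13*n + 12)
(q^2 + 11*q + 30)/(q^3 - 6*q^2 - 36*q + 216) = (q + 5)/(q^2 - 12*q + 36)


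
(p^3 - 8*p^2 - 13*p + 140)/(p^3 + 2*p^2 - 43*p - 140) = (p - 5)/(p + 5)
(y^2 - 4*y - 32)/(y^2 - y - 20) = (y - 8)/(y - 5)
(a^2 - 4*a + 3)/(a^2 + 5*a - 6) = (a - 3)/(a + 6)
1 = 1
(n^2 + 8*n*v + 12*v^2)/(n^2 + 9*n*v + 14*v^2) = (n + 6*v)/(n + 7*v)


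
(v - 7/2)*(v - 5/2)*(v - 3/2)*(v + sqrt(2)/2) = v^4 - 15*v^3/2 + sqrt(2)*v^3/2 - 15*sqrt(2)*v^2/4 + 71*v^2/4 - 105*v/8 + 71*sqrt(2)*v/8 - 105*sqrt(2)/16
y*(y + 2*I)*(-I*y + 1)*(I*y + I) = y^4 + y^3 + 3*I*y^3 - 2*y^2 + 3*I*y^2 - 2*y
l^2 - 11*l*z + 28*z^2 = (l - 7*z)*(l - 4*z)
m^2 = m^2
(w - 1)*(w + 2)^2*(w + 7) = w^4 + 10*w^3 + 21*w^2 - 4*w - 28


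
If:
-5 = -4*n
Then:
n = 5/4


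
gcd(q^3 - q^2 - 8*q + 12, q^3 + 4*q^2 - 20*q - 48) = 1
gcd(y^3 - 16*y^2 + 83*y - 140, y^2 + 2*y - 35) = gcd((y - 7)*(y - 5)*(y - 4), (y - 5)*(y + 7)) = y - 5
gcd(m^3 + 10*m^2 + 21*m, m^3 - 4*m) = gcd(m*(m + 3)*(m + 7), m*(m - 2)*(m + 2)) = m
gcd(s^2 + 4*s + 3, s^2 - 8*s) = 1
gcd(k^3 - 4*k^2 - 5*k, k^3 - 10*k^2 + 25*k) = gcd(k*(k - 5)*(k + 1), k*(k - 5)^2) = k^2 - 5*k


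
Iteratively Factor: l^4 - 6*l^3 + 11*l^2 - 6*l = (l)*(l^3 - 6*l^2 + 11*l - 6) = l*(l - 1)*(l^2 - 5*l + 6) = l*(l - 3)*(l - 1)*(l - 2)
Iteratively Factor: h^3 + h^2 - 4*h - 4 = (h + 2)*(h^2 - h - 2) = (h - 2)*(h + 2)*(h + 1)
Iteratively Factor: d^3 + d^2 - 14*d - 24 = (d + 2)*(d^2 - d - 12) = (d + 2)*(d + 3)*(d - 4)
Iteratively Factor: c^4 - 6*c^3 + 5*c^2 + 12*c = (c - 4)*(c^3 - 2*c^2 - 3*c) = (c - 4)*(c + 1)*(c^2 - 3*c) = c*(c - 4)*(c + 1)*(c - 3)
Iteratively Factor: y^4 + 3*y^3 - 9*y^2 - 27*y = (y - 3)*(y^3 + 6*y^2 + 9*y) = y*(y - 3)*(y^2 + 6*y + 9) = y*(y - 3)*(y + 3)*(y + 3)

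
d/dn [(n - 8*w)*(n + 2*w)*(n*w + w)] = w*(3*n^2 - 12*n*w + 2*n - 16*w^2 - 6*w)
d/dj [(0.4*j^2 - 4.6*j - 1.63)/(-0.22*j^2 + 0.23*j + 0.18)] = (-0.92*j^2 - 0.5732*j - 0.4531)/(0.0484*j^4 - 0.1012*j^3 - 0.0263*j^2 + 0.0828*j + 0.0324)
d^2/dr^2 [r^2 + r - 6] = 2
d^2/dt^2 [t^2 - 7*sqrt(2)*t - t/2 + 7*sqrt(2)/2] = 2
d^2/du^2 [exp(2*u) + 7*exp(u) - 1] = (4*exp(u) + 7)*exp(u)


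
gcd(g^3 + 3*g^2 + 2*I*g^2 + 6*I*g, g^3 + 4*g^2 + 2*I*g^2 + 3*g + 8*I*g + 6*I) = g^2 + g*(3 + 2*I) + 6*I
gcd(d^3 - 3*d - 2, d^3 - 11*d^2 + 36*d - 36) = d - 2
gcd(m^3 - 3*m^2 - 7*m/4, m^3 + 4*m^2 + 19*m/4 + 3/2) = m + 1/2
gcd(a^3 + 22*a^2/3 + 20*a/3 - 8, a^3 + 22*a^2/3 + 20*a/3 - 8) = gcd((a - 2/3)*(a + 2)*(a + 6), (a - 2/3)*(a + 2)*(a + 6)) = a^3 + 22*a^2/3 + 20*a/3 - 8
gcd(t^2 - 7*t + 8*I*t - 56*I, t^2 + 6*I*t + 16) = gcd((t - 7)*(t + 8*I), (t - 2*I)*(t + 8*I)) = t + 8*I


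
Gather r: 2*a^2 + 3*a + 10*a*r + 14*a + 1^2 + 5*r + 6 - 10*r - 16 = 2*a^2 + 17*a + r*(10*a - 5) - 9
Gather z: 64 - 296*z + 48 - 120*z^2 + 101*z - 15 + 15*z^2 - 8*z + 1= -105*z^2 - 203*z + 98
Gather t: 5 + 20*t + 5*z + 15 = 20*t + 5*z + 20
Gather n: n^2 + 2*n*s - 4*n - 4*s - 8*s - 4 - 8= n^2 + n*(2*s - 4) - 12*s - 12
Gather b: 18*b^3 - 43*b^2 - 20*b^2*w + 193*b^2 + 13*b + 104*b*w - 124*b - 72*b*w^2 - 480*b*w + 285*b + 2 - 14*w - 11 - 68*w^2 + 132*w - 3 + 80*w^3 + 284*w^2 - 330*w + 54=18*b^3 + b^2*(150 - 20*w) + b*(-72*w^2 - 376*w + 174) + 80*w^3 + 216*w^2 - 212*w + 42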